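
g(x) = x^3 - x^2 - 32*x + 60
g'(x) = 3*x^2 - 2*x - 32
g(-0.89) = 86.98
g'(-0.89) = -27.84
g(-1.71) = 106.80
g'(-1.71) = -19.81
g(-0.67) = 80.69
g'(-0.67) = -29.31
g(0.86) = 32.38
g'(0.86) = -31.50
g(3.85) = -20.96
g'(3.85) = 4.77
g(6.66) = 97.93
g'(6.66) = 87.75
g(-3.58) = 115.86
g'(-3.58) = 13.61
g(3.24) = -20.17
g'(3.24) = -6.99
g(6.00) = 48.00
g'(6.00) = 64.00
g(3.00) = -18.00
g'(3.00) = -11.00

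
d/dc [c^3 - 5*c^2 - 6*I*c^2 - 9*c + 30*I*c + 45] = 3*c^2 - 10*c - 12*I*c - 9 + 30*I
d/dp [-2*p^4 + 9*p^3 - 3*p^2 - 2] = p*(-8*p^2 + 27*p - 6)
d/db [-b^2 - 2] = -2*b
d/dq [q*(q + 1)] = 2*q + 1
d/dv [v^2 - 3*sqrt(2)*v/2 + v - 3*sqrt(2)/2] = 2*v - 3*sqrt(2)/2 + 1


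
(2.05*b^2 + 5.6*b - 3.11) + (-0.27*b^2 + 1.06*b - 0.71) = 1.78*b^2 + 6.66*b - 3.82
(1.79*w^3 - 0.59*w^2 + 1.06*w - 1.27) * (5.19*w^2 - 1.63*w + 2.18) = 9.2901*w^5 - 5.9798*w^4 + 10.3653*w^3 - 9.6053*w^2 + 4.3809*w - 2.7686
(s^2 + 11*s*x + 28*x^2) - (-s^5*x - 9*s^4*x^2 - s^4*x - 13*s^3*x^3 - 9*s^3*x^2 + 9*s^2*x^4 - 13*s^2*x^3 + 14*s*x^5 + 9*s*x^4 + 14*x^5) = s^5*x + 9*s^4*x^2 + s^4*x + 13*s^3*x^3 + 9*s^3*x^2 - 9*s^2*x^4 + 13*s^2*x^3 + s^2 - 14*s*x^5 - 9*s*x^4 + 11*s*x - 14*x^5 + 28*x^2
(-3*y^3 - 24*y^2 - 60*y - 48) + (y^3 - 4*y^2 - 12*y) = -2*y^3 - 28*y^2 - 72*y - 48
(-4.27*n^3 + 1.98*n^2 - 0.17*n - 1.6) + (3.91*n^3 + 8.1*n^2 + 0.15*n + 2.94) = -0.359999999999999*n^3 + 10.08*n^2 - 0.02*n + 1.34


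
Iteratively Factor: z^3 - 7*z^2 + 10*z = (z)*(z^2 - 7*z + 10) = z*(z - 2)*(z - 5)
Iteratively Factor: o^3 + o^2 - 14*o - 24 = (o + 3)*(o^2 - 2*o - 8) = (o - 4)*(o + 3)*(o + 2)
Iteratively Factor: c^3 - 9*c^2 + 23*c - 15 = (c - 3)*(c^2 - 6*c + 5) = (c - 3)*(c - 1)*(c - 5)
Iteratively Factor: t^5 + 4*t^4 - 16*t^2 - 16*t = (t + 2)*(t^4 + 2*t^3 - 4*t^2 - 8*t) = (t - 2)*(t + 2)*(t^3 + 4*t^2 + 4*t) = (t - 2)*(t + 2)^2*(t^2 + 2*t) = t*(t - 2)*(t + 2)^2*(t + 2)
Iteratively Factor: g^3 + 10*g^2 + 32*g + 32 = (g + 4)*(g^2 + 6*g + 8) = (g + 4)^2*(g + 2)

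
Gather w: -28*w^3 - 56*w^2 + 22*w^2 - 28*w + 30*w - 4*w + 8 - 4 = -28*w^3 - 34*w^2 - 2*w + 4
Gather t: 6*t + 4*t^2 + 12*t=4*t^2 + 18*t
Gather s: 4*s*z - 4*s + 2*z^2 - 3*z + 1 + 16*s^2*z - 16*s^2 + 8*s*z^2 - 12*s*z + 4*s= s^2*(16*z - 16) + s*(8*z^2 - 8*z) + 2*z^2 - 3*z + 1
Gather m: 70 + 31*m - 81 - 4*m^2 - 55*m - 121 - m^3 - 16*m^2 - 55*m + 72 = -m^3 - 20*m^2 - 79*m - 60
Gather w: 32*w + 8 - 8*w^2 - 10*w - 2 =-8*w^2 + 22*w + 6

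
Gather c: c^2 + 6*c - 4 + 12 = c^2 + 6*c + 8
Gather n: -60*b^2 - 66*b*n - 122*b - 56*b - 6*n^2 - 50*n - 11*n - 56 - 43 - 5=-60*b^2 - 178*b - 6*n^2 + n*(-66*b - 61) - 104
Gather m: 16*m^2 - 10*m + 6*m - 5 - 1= 16*m^2 - 4*m - 6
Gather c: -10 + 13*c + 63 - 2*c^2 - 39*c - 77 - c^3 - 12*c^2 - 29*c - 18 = -c^3 - 14*c^2 - 55*c - 42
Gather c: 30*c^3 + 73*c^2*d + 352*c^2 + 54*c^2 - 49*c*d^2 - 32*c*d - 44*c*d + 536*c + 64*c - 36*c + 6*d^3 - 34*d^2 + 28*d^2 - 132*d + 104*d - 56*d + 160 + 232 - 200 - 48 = 30*c^3 + c^2*(73*d + 406) + c*(-49*d^2 - 76*d + 564) + 6*d^3 - 6*d^2 - 84*d + 144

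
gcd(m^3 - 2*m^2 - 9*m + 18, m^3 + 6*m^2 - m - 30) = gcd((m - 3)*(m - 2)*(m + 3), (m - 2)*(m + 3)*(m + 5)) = m^2 + m - 6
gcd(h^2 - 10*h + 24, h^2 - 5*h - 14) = 1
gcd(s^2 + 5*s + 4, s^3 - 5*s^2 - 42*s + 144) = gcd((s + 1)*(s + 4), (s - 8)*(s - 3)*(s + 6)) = 1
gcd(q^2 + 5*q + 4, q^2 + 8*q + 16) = q + 4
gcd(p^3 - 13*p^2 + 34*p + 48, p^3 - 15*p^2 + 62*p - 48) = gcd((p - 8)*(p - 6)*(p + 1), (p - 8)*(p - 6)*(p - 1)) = p^2 - 14*p + 48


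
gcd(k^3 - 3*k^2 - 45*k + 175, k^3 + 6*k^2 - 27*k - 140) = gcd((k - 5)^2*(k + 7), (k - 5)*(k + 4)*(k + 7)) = k^2 + 2*k - 35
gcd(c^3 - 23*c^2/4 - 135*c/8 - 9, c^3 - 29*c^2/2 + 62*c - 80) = c - 8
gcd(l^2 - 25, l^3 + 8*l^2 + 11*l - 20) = l + 5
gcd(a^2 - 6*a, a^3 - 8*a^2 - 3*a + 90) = a - 6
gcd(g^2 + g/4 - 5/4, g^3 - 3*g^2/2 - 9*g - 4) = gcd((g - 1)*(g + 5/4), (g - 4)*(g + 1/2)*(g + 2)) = 1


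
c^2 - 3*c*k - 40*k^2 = (c - 8*k)*(c + 5*k)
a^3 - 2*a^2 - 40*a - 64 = (a - 8)*(a + 2)*(a + 4)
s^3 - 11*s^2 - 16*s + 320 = (s - 8)^2*(s + 5)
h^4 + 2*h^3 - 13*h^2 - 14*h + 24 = (h - 3)*(h - 1)*(h + 2)*(h + 4)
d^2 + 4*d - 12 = (d - 2)*(d + 6)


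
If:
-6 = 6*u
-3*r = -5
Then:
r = 5/3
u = -1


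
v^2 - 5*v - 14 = (v - 7)*(v + 2)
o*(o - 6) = o^2 - 6*o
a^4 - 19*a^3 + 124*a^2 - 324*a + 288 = (a - 8)*(a - 6)*(a - 3)*(a - 2)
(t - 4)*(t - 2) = t^2 - 6*t + 8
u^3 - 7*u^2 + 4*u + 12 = (u - 6)*(u - 2)*(u + 1)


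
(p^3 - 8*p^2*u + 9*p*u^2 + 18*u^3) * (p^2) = p^5 - 8*p^4*u + 9*p^3*u^2 + 18*p^2*u^3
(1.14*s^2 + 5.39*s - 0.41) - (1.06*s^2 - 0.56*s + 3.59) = 0.0799999999999998*s^2 + 5.95*s - 4.0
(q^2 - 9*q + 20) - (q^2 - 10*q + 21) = q - 1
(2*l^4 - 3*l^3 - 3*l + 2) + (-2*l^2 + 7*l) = 2*l^4 - 3*l^3 - 2*l^2 + 4*l + 2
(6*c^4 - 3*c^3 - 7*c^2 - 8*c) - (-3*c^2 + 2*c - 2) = 6*c^4 - 3*c^3 - 4*c^2 - 10*c + 2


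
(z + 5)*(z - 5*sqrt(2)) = z^2 - 5*sqrt(2)*z + 5*z - 25*sqrt(2)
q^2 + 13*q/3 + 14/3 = (q + 2)*(q + 7/3)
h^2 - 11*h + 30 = (h - 6)*(h - 5)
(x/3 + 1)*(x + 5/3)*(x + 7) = x^3/3 + 35*x^2/9 + 113*x/9 + 35/3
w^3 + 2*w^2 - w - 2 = (w - 1)*(w + 1)*(w + 2)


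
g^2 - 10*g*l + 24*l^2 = (g - 6*l)*(g - 4*l)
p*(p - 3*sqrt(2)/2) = p^2 - 3*sqrt(2)*p/2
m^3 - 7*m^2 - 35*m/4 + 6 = (m - 8)*(m - 1/2)*(m + 3/2)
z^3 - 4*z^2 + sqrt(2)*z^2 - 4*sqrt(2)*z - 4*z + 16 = (z - 4)*(z - sqrt(2))*(z + 2*sqrt(2))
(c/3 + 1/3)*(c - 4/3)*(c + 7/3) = c^3/3 + 2*c^2/3 - 19*c/27 - 28/27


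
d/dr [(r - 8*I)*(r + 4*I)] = 2*r - 4*I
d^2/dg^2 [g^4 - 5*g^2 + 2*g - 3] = 12*g^2 - 10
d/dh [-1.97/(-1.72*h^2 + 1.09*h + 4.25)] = (2.1473 - 6.7768*h)/(-1.72*h^2 + 1.09*h + 4.25)^2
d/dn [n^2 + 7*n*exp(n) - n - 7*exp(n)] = 7*n*exp(n) + 2*n - 1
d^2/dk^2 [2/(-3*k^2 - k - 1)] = 4*(9*k^2 + 3*k - (6*k + 1)^2 + 3)/(3*k^2 + k + 1)^3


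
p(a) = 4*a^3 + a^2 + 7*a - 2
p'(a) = 12*a^2 + 2*a + 7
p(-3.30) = -157.96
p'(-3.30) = 131.08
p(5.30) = 658.70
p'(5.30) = 354.68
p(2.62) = 95.14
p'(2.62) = 94.61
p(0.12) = -1.14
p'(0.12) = 7.41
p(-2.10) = -49.33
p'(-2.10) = 55.72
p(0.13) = -1.06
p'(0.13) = 7.46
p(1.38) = 20.08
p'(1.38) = 32.61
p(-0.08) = -2.56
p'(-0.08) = 6.92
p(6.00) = 940.00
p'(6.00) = 451.00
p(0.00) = -2.00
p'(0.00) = 7.00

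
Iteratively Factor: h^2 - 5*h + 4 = (h - 4)*(h - 1)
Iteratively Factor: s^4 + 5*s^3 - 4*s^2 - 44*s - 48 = (s + 2)*(s^3 + 3*s^2 - 10*s - 24) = (s + 2)*(s + 4)*(s^2 - s - 6) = (s - 3)*(s + 2)*(s + 4)*(s + 2)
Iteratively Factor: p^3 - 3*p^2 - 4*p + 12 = (p - 2)*(p^2 - p - 6) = (p - 3)*(p - 2)*(p + 2)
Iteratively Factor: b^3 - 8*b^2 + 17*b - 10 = (b - 2)*(b^2 - 6*b + 5) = (b - 2)*(b - 1)*(b - 5)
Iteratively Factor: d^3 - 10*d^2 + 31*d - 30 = (d - 5)*(d^2 - 5*d + 6) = (d - 5)*(d - 3)*(d - 2)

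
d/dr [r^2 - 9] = 2*r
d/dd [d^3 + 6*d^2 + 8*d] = 3*d^2 + 12*d + 8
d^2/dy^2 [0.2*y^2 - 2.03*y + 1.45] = 0.400000000000000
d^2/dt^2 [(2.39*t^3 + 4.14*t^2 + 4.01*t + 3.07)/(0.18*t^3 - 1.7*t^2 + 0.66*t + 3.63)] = (1.730952*t^6 - 0.924048000000013*t^5 - 27.859248*t^4 + 10.192948*t^3 + 211.6239*t^2 + 304.728138*t + 130.45494)/(0.005832*t^9 - 0.16524*t^8 + 1.624752*t^7 - 5.771924*t^6 - 0.707256000000001*t^5 + 31.838004*t^4 - 17.034138*t^3 - 62.458506*t^2 + 26.090262*t + 47.832147)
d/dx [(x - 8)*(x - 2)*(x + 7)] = 3*x^2 - 6*x - 54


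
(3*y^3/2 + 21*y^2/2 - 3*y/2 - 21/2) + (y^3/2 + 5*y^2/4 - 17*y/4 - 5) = 2*y^3 + 47*y^2/4 - 23*y/4 - 31/2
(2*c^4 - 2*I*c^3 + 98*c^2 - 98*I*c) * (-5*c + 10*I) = -10*c^5 + 30*I*c^4 - 470*c^3 + 1470*I*c^2 + 980*c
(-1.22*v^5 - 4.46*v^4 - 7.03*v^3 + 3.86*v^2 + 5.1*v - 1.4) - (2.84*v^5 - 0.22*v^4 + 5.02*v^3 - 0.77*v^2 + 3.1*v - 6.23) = -4.06*v^5 - 4.24*v^4 - 12.05*v^3 + 4.63*v^2 + 2.0*v + 4.83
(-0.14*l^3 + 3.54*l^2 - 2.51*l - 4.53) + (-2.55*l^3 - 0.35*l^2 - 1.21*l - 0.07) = -2.69*l^3 + 3.19*l^2 - 3.72*l - 4.6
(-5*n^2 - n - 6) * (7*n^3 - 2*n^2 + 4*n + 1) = -35*n^5 + 3*n^4 - 60*n^3 + 3*n^2 - 25*n - 6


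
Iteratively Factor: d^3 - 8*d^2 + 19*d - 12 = (d - 1)*(d^2 - 7*d + 12) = (d - 3)*(d - 1)*(d - 4)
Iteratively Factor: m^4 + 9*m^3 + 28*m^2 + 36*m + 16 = (m + 1)*(m^3 + 8*m^2 + 20*m + 16) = (m + 1)*(m + 2)*(m^2 + 6*m + 8) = (m + 1)*(m + 2)^2*(m + 4)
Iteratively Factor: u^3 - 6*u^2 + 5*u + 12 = (u - 4)*(u^2 - 2*u - 3) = (u - 4)*(u + 1)*(u - 3)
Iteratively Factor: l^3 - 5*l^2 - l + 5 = (l - 5)*(l^2 - 1) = (l - 5)*(l - 1)*(l + 1)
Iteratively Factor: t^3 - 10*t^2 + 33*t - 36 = (t - 3)*(t^2 - 7*t + 12) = (t - 3)^2*(t - 4)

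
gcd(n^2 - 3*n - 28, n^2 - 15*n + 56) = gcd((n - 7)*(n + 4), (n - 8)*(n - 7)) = n - 7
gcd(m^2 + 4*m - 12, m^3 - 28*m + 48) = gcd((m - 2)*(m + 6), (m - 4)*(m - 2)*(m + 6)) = m^2 + 4*m - 12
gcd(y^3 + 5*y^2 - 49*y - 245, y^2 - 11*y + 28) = y - 7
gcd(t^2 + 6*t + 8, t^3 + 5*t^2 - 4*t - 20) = t + 2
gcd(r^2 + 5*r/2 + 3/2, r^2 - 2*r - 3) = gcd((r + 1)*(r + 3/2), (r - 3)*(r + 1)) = r + 1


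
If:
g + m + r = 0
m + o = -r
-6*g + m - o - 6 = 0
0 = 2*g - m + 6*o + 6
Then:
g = 0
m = 6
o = 0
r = -6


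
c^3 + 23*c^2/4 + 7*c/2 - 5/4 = (c - 1/4)*(c + 1)*(c + 5)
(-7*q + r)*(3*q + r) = -21*q^2 - 4*q*r + r^2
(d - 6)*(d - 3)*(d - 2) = d^3 - 11*d^2 + 36*d - 36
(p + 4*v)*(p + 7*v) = p^2 + 11*p*v + 28*v^2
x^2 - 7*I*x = x*(x - 7*I)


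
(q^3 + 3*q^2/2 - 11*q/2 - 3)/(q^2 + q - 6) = q + 1/2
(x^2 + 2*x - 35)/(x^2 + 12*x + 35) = (x - 5)/(x + 5)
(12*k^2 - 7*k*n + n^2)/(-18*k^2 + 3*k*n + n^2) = (-4*k + n)/(6*k + n)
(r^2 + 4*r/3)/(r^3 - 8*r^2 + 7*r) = (r + 4/3)/(r^2 - 8*r + 7)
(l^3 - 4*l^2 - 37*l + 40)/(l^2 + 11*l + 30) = (l^2 - 9*l + 8)/(l + 6)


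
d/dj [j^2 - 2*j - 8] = 2*j - 2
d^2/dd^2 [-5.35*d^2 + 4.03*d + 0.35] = -10.7000000000000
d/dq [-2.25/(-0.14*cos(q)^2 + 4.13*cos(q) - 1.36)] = (0.63*cos(q) - 9.2925)*sin(q)/(0.14*cos(q)^2 - 4.13*cos(q) + 1.36)^2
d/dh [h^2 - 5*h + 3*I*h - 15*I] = 2*h - 5 + 3*I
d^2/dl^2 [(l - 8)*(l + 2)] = 2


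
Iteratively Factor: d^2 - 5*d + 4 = (d - 4)*(d - 1)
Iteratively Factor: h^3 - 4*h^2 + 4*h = (h - 2)*(h^2 - 2*h) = (h - 2)^2*(h)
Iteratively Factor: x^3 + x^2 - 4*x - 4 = (x + 2)*(x^2 - x - 2) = (x - 2)*(x + 2)*(x + 1)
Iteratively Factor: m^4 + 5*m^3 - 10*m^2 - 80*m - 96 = (m + 3)*(m^3 + 2*m^2 - 16*m - 32) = (m + 2)*(m + 3)*(m^2 - 16) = (m + 2)*(m + 3)*(m + 4)*(m - 4)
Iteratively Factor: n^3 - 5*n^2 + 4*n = (n - 1)*(n^2 - 4*n) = (n - 4)*(n - 1)*(n)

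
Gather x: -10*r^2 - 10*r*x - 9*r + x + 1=-10*r^2 - 9*r + x*(1 - 10*r) + 1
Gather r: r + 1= r + 1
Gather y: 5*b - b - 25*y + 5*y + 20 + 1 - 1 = 4*b - 20*y + 20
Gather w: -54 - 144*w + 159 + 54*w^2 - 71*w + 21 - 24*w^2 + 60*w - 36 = 30*w^2 - 155*w + 90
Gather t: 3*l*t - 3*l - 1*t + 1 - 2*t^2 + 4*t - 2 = -3*l - 2*t^2 + t*(3*l + 3) - 1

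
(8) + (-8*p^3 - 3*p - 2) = -8*p^3 - 3*p + 6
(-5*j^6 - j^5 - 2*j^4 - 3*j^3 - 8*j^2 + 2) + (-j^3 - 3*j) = -5*j^6 - j^5 - 2*j^4 - 4*j^3 - 8*j^2 - 3*j + 2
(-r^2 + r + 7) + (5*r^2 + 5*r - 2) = 4*r^2 + 6*r + 5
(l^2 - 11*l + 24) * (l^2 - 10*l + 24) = l^4 - 21*l^3 + 158*l^2 - 504*l + 576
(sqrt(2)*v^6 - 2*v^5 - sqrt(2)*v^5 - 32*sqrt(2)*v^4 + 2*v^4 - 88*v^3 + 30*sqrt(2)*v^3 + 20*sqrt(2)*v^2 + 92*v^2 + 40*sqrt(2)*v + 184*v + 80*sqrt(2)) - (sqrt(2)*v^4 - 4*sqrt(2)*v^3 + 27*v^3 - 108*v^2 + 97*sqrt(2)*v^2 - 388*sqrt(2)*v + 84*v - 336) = sqrt(2)*v^6 - 2*v^5 - sqrt(2)*v^5 - 33*sqrt(2)*v^4 + 2*v^4 - 115*v^3 + 34*sqrt(2)*v^3 - 77*sqrt(2)*v^2 + 200*v^2 + 100*v + 428*sqrt(2)*v + 80*sqrt(2) + 336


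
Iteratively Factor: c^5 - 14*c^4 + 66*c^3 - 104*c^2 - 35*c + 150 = (c - 5)*(c^4 - 9*c^3 + 21*c^2 + c - 30) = (c - 5)^2*(c^3 - 4*c^2 + c + 6) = (c - 5)^2*(c - 3)*(c^2 - c - 2) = (c - 5)^2*(c - 3)*(c + 1)*(c - 2)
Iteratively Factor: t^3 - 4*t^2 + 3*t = (t)*(t^2 - 4*t + 3) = t*(t - 3)*(t - 1)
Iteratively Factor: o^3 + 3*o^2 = (o)*(o^2 + 3*o) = o^2*(o + 3)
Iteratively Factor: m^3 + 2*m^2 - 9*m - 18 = (m - 3)*(m^2 + 5*m + 6) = (m - 3)*(m + 3)*(m + 2)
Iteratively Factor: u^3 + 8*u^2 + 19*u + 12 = (u + 4)*(u^2 + 4*u + 3) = (u + 1)*(u + 4)*(u + 3)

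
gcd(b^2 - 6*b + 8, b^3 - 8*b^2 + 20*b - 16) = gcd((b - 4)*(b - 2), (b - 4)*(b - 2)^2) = b^2 - 6*b + 8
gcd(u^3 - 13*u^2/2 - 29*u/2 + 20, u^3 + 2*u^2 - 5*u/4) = u + 5/2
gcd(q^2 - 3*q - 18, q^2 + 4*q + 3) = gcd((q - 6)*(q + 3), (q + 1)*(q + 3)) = q + 3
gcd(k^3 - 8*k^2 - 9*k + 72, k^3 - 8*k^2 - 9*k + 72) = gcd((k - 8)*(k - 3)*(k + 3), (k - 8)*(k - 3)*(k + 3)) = k^3 - 8*k^2 - 9*k + 72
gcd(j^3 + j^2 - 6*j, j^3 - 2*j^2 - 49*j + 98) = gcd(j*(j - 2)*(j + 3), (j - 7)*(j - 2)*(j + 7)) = j - 2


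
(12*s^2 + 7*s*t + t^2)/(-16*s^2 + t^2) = (-3*s - t)/(4*s - t)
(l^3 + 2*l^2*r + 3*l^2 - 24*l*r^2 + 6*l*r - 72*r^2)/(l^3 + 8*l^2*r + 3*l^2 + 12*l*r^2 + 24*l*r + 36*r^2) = (l - 4*r)/(l + 2*r)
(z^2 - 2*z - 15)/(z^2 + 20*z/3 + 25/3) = 3*(z^2 - 2*z - 15)/(3*z^2 + 20*z + 25)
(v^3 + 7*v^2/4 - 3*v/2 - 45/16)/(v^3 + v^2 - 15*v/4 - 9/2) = (v - 5/4)/(v - 2)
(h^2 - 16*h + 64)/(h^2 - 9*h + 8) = (h - 8)/(h - 1)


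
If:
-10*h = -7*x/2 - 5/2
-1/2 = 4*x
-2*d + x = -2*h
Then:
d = 23/160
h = 33/160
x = -1/8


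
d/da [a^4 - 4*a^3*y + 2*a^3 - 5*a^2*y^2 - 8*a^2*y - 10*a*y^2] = 4*a^3 - 12*a^2*y + 6*a^2 - 10*a*y^2 - 16*a*y - 10*y^2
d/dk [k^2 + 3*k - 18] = 2*k + 3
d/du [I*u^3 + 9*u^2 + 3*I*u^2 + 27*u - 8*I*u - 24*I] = 3*I*u^2 + 6*u*(3 + I) + 27 - 8*I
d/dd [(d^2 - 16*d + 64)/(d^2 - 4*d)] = 4*(3*d^2 - 32*d + 64)/(d^2*(d^2 - 8*d + 16))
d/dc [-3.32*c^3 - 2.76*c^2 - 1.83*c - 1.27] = -9.96*c^2 - 5.52*c - 1.83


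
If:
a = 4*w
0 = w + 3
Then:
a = -12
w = -3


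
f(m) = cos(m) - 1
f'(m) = -sin(m)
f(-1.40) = -0.83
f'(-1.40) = 0.99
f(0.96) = -0.43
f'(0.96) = -0.82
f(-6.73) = -0.10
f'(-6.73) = 0.43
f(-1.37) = -0.80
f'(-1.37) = 0.98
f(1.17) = -0.61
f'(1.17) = -0.92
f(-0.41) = -0.08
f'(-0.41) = 0.40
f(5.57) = -0.24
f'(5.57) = 0.65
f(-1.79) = -1.22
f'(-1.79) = 0.98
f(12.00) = -0.16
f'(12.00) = 0.54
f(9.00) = -1.91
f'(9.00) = -0.41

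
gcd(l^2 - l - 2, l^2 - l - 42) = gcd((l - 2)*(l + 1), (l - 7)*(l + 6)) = 1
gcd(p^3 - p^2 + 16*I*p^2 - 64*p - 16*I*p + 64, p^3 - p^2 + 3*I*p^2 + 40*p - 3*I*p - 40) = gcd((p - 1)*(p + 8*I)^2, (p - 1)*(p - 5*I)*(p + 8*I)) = p^2 + p*(-1 + 8*I) - 8*I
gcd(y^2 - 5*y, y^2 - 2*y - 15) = y - 5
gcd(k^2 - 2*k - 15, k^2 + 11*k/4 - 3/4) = k + 3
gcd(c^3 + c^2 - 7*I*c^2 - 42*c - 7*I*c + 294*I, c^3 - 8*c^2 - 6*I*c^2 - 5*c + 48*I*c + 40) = 1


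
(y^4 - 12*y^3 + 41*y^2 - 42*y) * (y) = y^5 - 12*y^4 + 41*y^3 - 42*y^2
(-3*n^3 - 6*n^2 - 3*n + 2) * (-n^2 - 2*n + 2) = 3*n^5 + 12*n^4 + 9*n^3 - 8*n^2 - 10*n + 4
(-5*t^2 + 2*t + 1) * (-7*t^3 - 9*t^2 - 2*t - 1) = 35*t^5 + 31*t^4 - 15*t^3 - 8*t^2 - 4*t - 1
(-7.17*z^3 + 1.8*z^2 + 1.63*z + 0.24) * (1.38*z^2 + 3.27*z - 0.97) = -9.8946*z^5 - 20.9619*z^4 + 15.0903*z^3 + 3.9153*z^2 - 0.7963*z - 0.2328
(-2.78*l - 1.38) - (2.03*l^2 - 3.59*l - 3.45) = -2.03*l^2 + 0.81*l + 2.07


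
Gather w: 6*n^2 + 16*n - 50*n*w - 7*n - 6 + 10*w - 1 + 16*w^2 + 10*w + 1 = 6*n^2 + 9*n + 16*w^2 + w*(20 - 50*n) - 6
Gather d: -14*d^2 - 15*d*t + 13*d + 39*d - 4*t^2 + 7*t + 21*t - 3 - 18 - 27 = -14*d^2 + d*(52 - 15*t) - 4*t^2 + 28*t - 48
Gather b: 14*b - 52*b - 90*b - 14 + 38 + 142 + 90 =256 - 128*b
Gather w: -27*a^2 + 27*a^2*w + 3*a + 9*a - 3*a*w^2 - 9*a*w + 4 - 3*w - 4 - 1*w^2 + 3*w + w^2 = -27*a^2 - 3*a*w^2 + 12*a + w*(27*a^2 - 9*a)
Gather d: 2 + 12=14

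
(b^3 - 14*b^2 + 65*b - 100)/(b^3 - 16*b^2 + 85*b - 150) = (b - 4)/(b - 6)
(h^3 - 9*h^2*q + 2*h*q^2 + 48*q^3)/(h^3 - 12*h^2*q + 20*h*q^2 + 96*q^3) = (-h + 3*q)/(-h + 6*q)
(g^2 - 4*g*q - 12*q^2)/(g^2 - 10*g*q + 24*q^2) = (-g - 2*q)/(-g + 4*q)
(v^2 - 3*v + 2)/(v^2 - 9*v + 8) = (v - 2)/(v - 8)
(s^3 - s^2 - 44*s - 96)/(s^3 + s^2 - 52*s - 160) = (s + 3)/(s + 5)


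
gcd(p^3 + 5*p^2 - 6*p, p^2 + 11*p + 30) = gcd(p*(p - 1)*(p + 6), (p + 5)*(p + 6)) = p + 6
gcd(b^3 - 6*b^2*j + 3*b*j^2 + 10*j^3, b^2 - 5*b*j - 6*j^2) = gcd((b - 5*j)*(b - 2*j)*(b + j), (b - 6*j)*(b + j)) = b + j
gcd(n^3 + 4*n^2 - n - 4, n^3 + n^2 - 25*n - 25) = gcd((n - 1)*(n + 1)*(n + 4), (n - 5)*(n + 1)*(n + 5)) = n + 1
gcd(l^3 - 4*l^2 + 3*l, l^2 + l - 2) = l - 1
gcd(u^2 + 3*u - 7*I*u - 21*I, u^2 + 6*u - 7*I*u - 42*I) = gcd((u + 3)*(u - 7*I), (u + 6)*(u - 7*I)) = u - 7*I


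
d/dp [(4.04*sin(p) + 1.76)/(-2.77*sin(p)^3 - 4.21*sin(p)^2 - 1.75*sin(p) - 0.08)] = (22.3816*sin(p)^3 + 31.634*sin(p)^2 + 14.8192*sin(p) + 2.7568)*cos(p)/(7.6729*sin(p)^6 + 23.3234*sin(p)^5 + 27.4191*sin(p)^4 + 15.1782*sin(p)^3 + 3.7361*sin(p)^2 + 0.28*sin(p) + 0.0064)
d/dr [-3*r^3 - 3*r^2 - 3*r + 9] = -9*r^2 - 6*r - 3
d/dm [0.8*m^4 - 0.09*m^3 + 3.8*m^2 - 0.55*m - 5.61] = 3.2*m^3 - 0.27*m^2 + 7.6*m - 0.55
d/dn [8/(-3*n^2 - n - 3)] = 8*(6*n + 1)/(3*n^2 + n + 3)^2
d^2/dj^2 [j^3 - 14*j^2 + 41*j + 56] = 6*j - 28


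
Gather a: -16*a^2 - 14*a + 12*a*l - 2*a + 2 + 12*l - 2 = -16*a^2 + a*(12*l - 16) + 12*l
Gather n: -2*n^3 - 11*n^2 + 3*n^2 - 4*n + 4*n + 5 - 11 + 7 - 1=-2*n^3 - 8*n^2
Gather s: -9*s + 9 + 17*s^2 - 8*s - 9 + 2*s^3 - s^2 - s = 2*s^3 + 16*s^2 - 18*s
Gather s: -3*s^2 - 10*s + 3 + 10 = -3*s^2 - 10*s + 13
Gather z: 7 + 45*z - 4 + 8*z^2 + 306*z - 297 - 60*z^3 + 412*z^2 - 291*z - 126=-60*z^3 + 420*z^2 + 60*z - 420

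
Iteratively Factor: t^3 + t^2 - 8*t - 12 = (t + 2)*(t^2 - t - 6) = (t + 2)^2*(t - 3)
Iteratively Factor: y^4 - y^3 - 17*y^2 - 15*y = (y)*(y^3 - y^2 - 17*y - 15) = y*(y - 5)*(y^2 + 4*y + 3) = y*(y - 5)*(y + 1)*(y + 3)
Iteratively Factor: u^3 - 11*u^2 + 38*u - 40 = (u - 2)*(u^2 - 9*u + 20) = (u - 5)*(u - 2)*(u - 4)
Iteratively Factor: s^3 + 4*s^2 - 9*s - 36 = (s + 4)*(s^2 - 9) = (s - 3)*(s + 4)*(s + 3)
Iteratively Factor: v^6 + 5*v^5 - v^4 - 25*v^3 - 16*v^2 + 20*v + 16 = (v + 1)*(v^5 + 4*v^4 - 5*v^3 - 20*v^2 + 4*v + 16) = (v - 2)*(v + 1)*(v^4 + 6*v^3 + 7*v^2 - 6*v - 8) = (v - 2)*(v + 1)^2*(v^3 + 5*v^2 + 2*v - 8) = (v - 2)*(v - 1)*(v + 1)^2*(v^2 + 6*v + 8) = (v - 2)*(v - 1)*(v + 1)^2*(v + 2)*(v + 4)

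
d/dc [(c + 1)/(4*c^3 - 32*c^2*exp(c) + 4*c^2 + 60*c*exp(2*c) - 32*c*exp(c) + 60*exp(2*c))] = (4*c*exp(c) - c - 15*exp(2*c) + 4*exp(c))/(2*(c^4 - 16*c^3*exp(c) + 94*c^2*exp(2*c) - 240*c*exp(3*c) + 225*exp(4*c)))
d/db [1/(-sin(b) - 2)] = cos(b)/(sin(b) + 2)^2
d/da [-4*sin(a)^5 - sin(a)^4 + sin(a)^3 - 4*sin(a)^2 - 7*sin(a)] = (-20*sin(a)^4 - 4*sin(a)^3 + 3*sin(a)^2 - 8*sin(a) - 7)*cos(a)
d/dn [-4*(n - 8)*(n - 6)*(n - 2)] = -12*n^2 + 128*n - 304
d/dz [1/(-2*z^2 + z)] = (4*z - 1)/(z^2*(2*z - 1)^2)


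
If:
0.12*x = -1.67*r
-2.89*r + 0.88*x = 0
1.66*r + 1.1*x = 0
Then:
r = 0.00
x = 0.00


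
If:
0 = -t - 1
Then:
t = -1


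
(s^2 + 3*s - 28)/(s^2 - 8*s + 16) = (s + 7)/(s - 4)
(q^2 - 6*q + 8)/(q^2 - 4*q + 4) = (q - 4)/(q - 2)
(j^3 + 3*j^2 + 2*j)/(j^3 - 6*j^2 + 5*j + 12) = j*(j + 2)/(j^2 - 7*j + 12)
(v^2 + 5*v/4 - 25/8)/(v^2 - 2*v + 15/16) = 2*(2*v + 5)/(4*v - 3)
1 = 1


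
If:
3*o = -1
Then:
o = -1/3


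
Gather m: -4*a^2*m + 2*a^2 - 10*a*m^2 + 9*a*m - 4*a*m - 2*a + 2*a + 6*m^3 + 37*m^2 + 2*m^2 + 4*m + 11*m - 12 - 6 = 2*a^2 + 6*m^3 + m^2*(39 - 10*a) + m*(-4*a^2 + 5*a + 15) - 18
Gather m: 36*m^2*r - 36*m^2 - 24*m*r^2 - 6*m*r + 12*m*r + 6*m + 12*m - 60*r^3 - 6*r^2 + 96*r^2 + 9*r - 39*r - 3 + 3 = m^2*(36*r - 36) + m*(-24*r^2 + 6*r + 18) - 60*r^3 + 90*r^2 - 30*r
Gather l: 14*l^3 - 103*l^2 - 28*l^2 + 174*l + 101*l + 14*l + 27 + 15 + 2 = 14*l^3 - 131*l^2 + 289*l + 44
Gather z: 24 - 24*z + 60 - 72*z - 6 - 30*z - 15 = 63 - 126*z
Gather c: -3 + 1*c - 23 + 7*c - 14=8*c - 40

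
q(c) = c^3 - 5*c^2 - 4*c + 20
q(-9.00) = -1078.00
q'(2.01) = -11.98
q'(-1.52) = 18.13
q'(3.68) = -0.17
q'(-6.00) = 164.00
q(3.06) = -10.41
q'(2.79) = -8.55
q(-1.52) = 11.02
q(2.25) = -2.92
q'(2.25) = -11.31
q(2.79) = -8.36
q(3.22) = -11.34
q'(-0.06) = -3.39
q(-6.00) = -352.00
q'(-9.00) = 329.00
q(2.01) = -0.12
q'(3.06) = -6.51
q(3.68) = -12.60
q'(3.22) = -5.09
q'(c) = 3*c^2 - 10*c - 4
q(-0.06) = 20.22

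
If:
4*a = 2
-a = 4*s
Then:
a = 1/2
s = -1/8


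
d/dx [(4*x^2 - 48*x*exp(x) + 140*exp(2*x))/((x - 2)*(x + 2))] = 8*(-6*x^3*exp(x) + 35*x^2*exp(2*x) + 6*x^2*exp(x) - 35*x*exp(2*x) + 24*x*exp(x) - 4*x - 140*exp(2*x) + 24*exp(x))/(x^4 - 8*x^2 + 16)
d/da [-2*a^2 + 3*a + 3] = 3 - 4*a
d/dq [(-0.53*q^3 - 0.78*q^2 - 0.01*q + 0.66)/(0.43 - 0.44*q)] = (0.4664*q^3 - 0.3405*q^2 - 0.6708*q + 0.2861)/(0.1936*q^2 - 0.3784*q + 0.1849)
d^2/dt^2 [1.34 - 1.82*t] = 0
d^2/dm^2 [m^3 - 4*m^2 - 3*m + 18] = 6*m - 8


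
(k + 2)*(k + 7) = k^2 + 9*k + 14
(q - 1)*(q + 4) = q^2 + 3*q - 4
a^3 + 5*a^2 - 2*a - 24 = (a - 2)*(a + 3)*(a + 4)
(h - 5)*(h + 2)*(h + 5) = h^3 + 2*h^2 - 25*h - 50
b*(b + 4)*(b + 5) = b^3 + 9*b^2 + 20*b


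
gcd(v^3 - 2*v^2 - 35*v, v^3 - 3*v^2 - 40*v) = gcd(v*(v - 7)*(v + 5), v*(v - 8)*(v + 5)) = v^2 + 5*v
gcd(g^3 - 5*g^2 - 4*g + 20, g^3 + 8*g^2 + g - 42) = g - 2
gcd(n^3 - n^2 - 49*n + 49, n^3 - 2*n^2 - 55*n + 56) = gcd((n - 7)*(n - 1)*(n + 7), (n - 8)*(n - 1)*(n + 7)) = n^2 + 6*n - 7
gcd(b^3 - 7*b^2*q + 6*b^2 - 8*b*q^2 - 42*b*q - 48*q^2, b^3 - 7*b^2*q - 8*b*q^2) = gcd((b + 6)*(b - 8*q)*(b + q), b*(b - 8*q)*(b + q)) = -b^2 + 7*b*q + 8*q^2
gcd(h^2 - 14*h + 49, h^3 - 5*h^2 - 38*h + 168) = h - 7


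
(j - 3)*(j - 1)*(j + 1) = j^3 - 3*j^2 - j + 3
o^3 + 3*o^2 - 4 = (o - 1)*(o + 2)^2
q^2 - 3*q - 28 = (q - 7)*(q + 4)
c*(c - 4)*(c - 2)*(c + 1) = c^4 - 5*c^3 + 2*c^2 + 8*c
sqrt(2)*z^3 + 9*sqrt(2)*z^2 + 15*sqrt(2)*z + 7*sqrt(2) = (z + 1)*(z + 7)*(sqrt(2)*z + sqrt(2))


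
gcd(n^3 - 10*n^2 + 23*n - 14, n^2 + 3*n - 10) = n - 2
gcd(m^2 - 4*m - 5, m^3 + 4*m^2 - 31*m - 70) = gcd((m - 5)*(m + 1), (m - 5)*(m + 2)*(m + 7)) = m - 5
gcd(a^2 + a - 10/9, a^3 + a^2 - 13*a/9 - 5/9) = a + 5/3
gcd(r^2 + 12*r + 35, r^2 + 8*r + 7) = r + 7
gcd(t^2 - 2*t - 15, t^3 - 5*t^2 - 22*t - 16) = 1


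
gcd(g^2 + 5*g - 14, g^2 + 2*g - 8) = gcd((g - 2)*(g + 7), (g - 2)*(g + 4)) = g - 2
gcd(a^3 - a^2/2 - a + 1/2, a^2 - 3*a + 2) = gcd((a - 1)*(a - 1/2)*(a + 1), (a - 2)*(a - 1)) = a - 1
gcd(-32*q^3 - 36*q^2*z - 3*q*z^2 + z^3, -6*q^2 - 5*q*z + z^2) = q + z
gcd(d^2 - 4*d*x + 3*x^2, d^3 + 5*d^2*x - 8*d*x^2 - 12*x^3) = 1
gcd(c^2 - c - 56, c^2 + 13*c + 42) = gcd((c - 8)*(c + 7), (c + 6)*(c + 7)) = c + 7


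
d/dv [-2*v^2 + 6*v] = 6 - 4*v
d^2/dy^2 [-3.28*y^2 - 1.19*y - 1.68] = -6.56000000000000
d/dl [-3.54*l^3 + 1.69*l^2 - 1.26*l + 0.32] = -10.62*l^2 + 3.38*l - 1.26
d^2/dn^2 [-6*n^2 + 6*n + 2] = -12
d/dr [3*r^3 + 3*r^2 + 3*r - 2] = 9*r^2 + 6*r + 3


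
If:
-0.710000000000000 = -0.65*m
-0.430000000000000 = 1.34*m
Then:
No Solution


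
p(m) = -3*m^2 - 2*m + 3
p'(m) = -6*m - 2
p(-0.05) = 3.09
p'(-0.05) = -1.70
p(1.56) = -7.42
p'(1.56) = -11.36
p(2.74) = -25.00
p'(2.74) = -18.44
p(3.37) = -37.81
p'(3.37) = -22.22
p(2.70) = -24.27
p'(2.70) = -18.20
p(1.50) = -6.75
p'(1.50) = -11.00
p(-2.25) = -7.69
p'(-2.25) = 11.50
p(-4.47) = -48.00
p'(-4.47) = 24.82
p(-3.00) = -18.00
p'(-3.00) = 16.00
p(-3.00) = -18.00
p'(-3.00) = 16.00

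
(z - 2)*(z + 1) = z^2 - z - 2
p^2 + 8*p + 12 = (p + 2)*(p + 6)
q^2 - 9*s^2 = (q - 3*s)*(q + 3*s)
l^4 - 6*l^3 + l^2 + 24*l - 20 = (l - 5)*(l - 2)*(l - 1)*(l + 2)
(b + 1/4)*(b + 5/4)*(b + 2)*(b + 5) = b^4 + 17*b^3/2 + 333*b^2/16 + 275*b/16 + 25/8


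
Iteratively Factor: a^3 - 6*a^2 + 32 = (a + 2)*(a^2 - 8*a + 16) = (a - 4)*(a + 2)*(a - 4)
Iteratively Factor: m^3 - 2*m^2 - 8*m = (m - 4)*(m^2 + 2*m) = m*(m - 4)*(m + 2)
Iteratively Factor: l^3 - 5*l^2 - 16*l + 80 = (l - 4)*(l^2 - l - 20) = (l - 5)*(l - 4)*(l + 4)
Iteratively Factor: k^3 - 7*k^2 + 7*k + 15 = (k + 1)*(k^2 - 8*k + 15) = (k - 3)*(k + 1)*(k - 5)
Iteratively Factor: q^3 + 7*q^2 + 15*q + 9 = (q + 3)*(q^2 + 4*q + 3) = (q + 1)*(q + 3)*(q + 3)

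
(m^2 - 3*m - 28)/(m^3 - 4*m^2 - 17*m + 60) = (m - 7)/(m^2 - 8*m + 15)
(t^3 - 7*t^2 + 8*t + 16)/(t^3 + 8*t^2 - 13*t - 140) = (t^2 - 3*t - 4)/(t^2 + 12*t + 35)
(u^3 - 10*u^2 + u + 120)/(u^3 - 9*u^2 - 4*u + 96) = (u - 5)/(u - 4)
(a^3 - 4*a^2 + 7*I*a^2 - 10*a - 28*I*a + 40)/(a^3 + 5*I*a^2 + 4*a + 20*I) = (a - 4)/(a - 2*I)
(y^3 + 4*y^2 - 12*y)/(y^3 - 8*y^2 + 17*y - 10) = y*(y + 6)/(y^2 - 6*y + 5)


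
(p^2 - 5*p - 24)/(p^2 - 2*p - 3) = (-p^2 + 5*p + 24)/(-p^2 + 2*p + 3)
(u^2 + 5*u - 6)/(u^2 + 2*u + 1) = (u^2 + 5*u - 6)/(u^2 + 2*u + 1)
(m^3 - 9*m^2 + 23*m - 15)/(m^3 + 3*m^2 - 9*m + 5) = (m^2 - 8*m + 15)/(m^2 + 4*m - 5)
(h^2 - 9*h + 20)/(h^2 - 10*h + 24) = (h - 5)/(h - 6)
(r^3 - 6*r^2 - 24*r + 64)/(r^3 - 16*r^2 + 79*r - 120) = (r^2 + 2*r - 8)/(r^2 - 8*r + 15)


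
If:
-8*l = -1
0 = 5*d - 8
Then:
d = 8/5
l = 1/8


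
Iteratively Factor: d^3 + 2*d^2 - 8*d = (d + 4)*(d^2 - 2*d) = d*(d + 4)*(d - 2)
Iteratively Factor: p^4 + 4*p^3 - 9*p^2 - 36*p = (p + 4)*(p^3 - 9*p) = (p + 3)*(p + 4)*(p^2 - 3*p) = (p - 3)*(p + 3)*(p + 4)*(p)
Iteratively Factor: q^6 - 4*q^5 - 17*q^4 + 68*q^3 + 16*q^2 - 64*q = (q - 4)*(q^5 - 17*q^3 + 16*q) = (q - 4)*(q - 1)*(q^4 + q^3 - 16*q^2 - 16*q) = (q - 4)*(q - 1)*(q + 1)*(q^3 - 16*q) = (q - 4)*(q - 1)*(q + 1)*(q + 4)*(q^2 - 4*q) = q*(q - 4)*(q - 1)*(q + 1)*(q + 4)*(q - 4)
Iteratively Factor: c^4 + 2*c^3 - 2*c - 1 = (c + 1)*(c^3 + c^2 - c - 1) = (c - 1)*(c + 1)*(c^2 + 2*c + 1) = (c - 1)*(c + 1)^2*(c + 1)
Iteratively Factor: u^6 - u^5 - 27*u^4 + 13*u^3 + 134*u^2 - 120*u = (u)*(u^5 - u^4 - 27*u^3 + 13*u^2 + 134*u - 120) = u*(u - 2)*(u^4 + u^3 - 25*u^2 - 37*u + 60) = u*(u - 2)*(u - 1)*(u^3 + 2*u^2 - 23*u - 60) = u*(u - 5)*(u - 2)*(u - 1)*(u^2 + 7*u + 12) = u*(u - 5)*(u - 2)*(u - 1)*(u + 3)*(u + 4)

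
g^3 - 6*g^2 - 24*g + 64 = (g - 8)*(g - 2)*(g + 4)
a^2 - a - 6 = (a - 3)*(a + 2)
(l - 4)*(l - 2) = l^2 - 6*l + 8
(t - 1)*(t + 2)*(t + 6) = t^3 + 7*t^2 + 4*t - 12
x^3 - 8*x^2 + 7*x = x*(x - 7)*(x - 1)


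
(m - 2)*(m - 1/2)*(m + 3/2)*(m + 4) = m^4 + 3*m^3 - 27*m^2/4 - 19*m/2 + 6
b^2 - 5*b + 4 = (b - 4)*(b - 1)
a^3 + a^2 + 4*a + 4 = (a + 1)*(a - 2*I)*(a + 2*I)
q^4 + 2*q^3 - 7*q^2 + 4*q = q*(q - 1)^2*(q + 4)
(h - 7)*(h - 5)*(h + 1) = h^3 - 11*h^2 + 23*h + 35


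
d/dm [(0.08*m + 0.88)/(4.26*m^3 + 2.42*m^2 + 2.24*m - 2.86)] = (0.3408*m^3 + 0.1936*m^2 + 0.1792*m - (0.08*m + 0.88)*(12.78*m^2 + 4.84*m + 2.24) - 0.2288)/(4.26*m^3 + 2.42*m^2 + 2.24*m - 2.86)^2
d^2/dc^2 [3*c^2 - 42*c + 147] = 6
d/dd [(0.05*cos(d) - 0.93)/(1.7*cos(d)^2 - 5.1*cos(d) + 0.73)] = (0.085*cos(d)^2 - 3.162*cos(d) + 4.7065)*sin(d)/(2.89*cos(d)^4 - 17.34*cos(d)^3 + 28.492*cos(d)^2 - 7.446*cos(d) + 0.5329)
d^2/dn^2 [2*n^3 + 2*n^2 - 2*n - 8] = 12*n + 4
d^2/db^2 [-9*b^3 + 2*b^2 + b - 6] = 4 - 54*b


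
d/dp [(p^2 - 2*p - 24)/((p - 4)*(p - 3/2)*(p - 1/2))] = 4*(-4*p^4 + 16*p^3 + 275*p^2 - 1176*p + 864)/(16*p^6 - 192*p^5 + 856*p^4 - 1776*p^3 + 1801*p^2 - 840*p + 144)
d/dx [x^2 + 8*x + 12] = 2*x + 8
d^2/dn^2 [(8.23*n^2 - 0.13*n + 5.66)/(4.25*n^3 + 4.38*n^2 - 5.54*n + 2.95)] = (297.30875*n^6 - 14.0887499999999*n^5 + 2374.9374*n^4 + 629.499198*n^3 - 766.566456*n^2 - 1239.741312*n + 340.157162)/(76.765625*n^9 + 237.34125*n^8 - 55.59765*n^7 - 374.881803*n^6 + 401.958672*n^5 + 156.323064*n^4 - 488.568629*n^3 + 385.97151*n^2 - 144.63555*n + 25.672375)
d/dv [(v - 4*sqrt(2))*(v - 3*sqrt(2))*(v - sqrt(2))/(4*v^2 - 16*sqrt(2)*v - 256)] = (v^4 - 8*sqrt(2)*v^3 - 166*v^2 + 1072*sqrt(2)*v - 2624)/(4*(v^4 - 8*sqrt(2)*v^3 - 96*v^2 + 512*sqrt(2)*v + 4096))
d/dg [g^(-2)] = -2/g^3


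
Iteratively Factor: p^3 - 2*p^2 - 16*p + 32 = (p + 4)*(p^2 - 6*p + 8) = (p - 4)*(p + 4)*(p - 2)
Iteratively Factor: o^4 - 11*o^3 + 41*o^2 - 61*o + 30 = (o - 1)*(o^3 - 10*o^2 + 31*o - 30) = (o - 3)*(o - 1)*(o^2 - 7*o + 10) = (o - 5)*(o - 3)*(o - 1)*(o - 2)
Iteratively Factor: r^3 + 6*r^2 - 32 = (r + 4)*(r^2 + 2*r - 8) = (r - 2)*(r + 4)*(r + 4)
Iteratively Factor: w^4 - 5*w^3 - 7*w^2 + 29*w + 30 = (w - 3)*(w^3 - 2*w^2 - 13*w - 10) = (w - 3)*(w + 2)*(w^2 - 4*w - 5) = (w - 3)*(w + 1)*(w + 2)*(w - 5)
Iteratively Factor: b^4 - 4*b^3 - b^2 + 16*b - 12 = (b + 2)*(b^3 - 6*b^2 + 11*b - 6) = (b - 1)*(b + 2)*(b^2 - 5*b + 6) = (b - 3)*(b - 1)*(b + 2)*(b - 2)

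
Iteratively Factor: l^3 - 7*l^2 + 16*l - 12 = (l - 3)*(l^2 - 4*l + 4) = (l - 3)*(l - 2)*(l - 2)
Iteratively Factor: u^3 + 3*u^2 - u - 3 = (u - 1)*(u^2 + 4*u + 3) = (u - 1)*(u + 1)*(u + 3)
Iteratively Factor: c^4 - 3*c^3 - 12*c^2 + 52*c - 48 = (c - 3)*(c^3 - 12*c + 16) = (c - 3)*(c - 2)*(c^2 + 2*c - 8) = (c - 3)*(c - 2)^2*(c + 4)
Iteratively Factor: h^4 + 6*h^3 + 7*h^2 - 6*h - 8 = (h + 4)*(h^3 + 2*h^2 - h - 2) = (h - 1)*(h + 4)*(h^2 + 3*h + 2) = (h - 1)*(h + 1)*(h + 4)*(h + 2)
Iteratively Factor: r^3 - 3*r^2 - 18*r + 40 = (r - 2)*(r^2 - r - 20) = (r - 5)*(r - 2)*(r + 4)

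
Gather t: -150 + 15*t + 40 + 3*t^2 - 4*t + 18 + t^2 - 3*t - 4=4*t^2 + 8*t - 96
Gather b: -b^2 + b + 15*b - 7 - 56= -b^2 + 16*b - 63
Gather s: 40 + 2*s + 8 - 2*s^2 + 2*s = -2*s^2 + 4*s + 48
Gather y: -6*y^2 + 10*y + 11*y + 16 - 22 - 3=-6*y^2 + 21*y - 9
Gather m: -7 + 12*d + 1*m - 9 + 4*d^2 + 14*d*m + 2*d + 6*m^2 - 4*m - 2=4*d^2 + 14*d + 6*m^2 + m*(14*d - 3) - 18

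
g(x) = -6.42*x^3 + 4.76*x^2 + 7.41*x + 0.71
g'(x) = -19.26*x^2 + 9.52*x + 7.41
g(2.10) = -22.19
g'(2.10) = -57.53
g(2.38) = -41.24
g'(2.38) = -79.03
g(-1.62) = 28.49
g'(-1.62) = -58.56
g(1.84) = -9.53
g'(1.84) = -40.28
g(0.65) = 5.77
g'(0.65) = 5.46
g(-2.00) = 56.29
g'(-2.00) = -88.67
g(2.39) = -42.04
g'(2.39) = -79.85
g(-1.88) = 46.26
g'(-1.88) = -78.56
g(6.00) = -1170.19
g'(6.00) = -628.83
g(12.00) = -10318.69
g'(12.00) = -2651.79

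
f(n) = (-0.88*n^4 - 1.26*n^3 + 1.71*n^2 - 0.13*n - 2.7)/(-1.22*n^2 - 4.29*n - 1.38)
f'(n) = (2.44*n + 4.29)*(-0.88*n^4 - 1.26*n^3 + 1.71*n^2 - 0.13*n - 2.7)/(-1.22*n^2 - 4.29*n - 1.38)^2 + (-3.52*n^3 - 3.78*n^2 + 3.42*n - 0.13)/(-1.22*n^2 - 4.29*n - 1.38) = (2.1472*n^5 + 12.8628*n^4 + 15.6684*n^3 - 2.2781*n^2 - 11.3076*n - 11.4036)/(1.4884*n^4 + 10.4676*n^3 + 21.7713*n^2 + 11.8404*n + 1.9044)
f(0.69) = 0.53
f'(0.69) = -0.49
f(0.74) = 0.50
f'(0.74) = -0.38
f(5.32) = 14.47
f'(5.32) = 6.28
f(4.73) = 11.00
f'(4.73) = 5.45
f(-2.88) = -21.71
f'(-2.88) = 119.36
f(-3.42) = 53.43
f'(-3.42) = 134.86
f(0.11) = 1.44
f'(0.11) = -3.63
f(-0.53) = -3.69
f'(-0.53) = -24.57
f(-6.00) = 41.34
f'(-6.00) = -8.98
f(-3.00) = -47.41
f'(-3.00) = 380.96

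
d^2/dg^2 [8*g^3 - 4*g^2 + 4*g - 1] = 48*g - 8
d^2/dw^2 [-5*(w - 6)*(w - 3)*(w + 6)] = 30 - 30*w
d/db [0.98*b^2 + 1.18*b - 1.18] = 1.96*b + 1.18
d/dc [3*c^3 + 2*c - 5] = 9*c^2 + 2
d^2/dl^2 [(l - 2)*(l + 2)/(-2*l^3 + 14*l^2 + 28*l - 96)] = (-l^3 - 6*l^2 - 42*l + 22)/(l^6 - 15*l^5 + 3*l^4 + 595*l^3 - 72*l^2 - 8640*l - 13824)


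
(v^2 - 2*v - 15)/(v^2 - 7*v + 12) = (v^2 - 2*v - 15)/(v^2 - 7*v + 12)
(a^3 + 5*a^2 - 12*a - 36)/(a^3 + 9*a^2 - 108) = (a + 2)/(a + 6)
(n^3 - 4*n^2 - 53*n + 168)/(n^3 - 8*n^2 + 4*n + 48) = (n^3 - 4*n^2 - 53*n + 168)/(n^3 - 8*n^2 + 4*n + 48)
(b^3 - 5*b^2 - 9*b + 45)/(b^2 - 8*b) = (b^3 - 5*b^2 - 9*b + 45)/(b*(b - 8))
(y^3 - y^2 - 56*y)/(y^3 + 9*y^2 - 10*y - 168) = y*(y - 8)/(y^2 + 2*y - 24)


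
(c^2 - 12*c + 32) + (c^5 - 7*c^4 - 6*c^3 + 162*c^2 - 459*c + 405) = c^5 - 7*c^4 - 6*c^3 + 163*c^2 - 471*c + 437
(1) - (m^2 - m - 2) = -m^2 + m + 3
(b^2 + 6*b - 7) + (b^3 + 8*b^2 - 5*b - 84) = b^3 + 9*b^2 + b - 91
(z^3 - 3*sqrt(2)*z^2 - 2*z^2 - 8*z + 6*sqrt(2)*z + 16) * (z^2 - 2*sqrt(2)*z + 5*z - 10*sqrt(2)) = z^5 - 5*sqrt(2)*z^4 + 3*z^4 - 15*sqrt(2)*z^3 - 6*z^3 + 12*z^2 + 66*sqrt(2)*z^2 - 40*z + 48*sqrt(2)*z - 160*sqrt(2)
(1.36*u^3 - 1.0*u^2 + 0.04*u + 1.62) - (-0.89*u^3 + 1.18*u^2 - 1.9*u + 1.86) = 2.25*u^3 - 2.18*u^2 + 1.94*u - 0.24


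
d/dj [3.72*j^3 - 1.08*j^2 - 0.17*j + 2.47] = 11.16*j^2 - 2.16*j - 0.17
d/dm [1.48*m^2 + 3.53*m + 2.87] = 2.96*m + 3.53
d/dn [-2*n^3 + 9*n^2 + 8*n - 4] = -6*n^2 + 18*n + 8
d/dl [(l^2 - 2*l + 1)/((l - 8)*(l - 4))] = 2*(-5*l^2 + 31*l - 26)/(l^4 - 24*l^3 + 208*l^2 - 768*l + 1024)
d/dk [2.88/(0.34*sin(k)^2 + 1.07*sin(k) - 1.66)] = -(1.9584*sin(k) + 3.0816)*cos(k)/(0.34*sin(k)^2 + 1.07*sin(k) - 1.66)^2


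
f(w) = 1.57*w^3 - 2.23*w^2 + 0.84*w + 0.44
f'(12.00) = 625.56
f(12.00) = 2402.36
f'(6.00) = 143.64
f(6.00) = 264.32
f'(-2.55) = 42.84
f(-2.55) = -42.24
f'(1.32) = 3.16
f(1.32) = 1.27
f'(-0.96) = 9.46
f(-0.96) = -3.81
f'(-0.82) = 7.66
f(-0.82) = -2.61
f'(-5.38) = 161.16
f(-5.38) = -313.11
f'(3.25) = 36.09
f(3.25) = 33.51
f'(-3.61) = 78.32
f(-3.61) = -105.52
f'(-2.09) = 30.74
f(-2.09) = -25.39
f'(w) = 4.71*w^2 - 4.46*w + 0.84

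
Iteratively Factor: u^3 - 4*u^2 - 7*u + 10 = (u - 5)*(u^2 + u - 2) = (u - 5)*(u - 1)*(u + 2)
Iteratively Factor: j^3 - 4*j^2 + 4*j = (j - 2)*(j^2 - 2*j) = (j - 2)^2*(j)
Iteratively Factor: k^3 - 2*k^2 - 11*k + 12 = (k + 3)*(k^2 - 5*k + 4) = (k - 1)*(k + 3)*(k - 4)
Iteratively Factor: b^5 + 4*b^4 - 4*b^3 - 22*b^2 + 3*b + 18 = (b + 1)*(b^4 + 3*b^3 - 7*b^2 - 15*b + 18) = (b - 1)*(b + 1)*(b^3 + 4*b^2 - 3*b - 18) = (b - 1)*(b + 1)*(b + 3)*(b^2 + b - 6) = (b - 1)*(b + 1)*(b + 3)^2*(b - 2)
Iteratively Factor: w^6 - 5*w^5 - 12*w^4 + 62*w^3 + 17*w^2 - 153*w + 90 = (w + 3)*(w^5 - 8*w^4 + 12*w^3 + 26*w^2 - 61*w + 30) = (w + 2)*(w + 3)*(w^4 - 10*w^3 + 32*w^2 - 38*w + 15) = (w - 1)*(w + 2)*(w + 3)*(w^3 - 9*w^2 + 23*w - 15) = (w - 3)*(w - 1)*(w + 2)*(w + 3)*(w^2 - 6*w + 5) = (w - 5)*(w - 3)*(w - 1)*(w + 2)*(w + 3)*(w - 1)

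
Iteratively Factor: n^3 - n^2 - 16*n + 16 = (n - 4)*(n^2 + 3*n - 4) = (n - 4)*(n + 4)*(n - 1)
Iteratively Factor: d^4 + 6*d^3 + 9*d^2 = (d)*(d^3 + 6*d^2 + 9*d) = d*(d + 3)*(d^2 + 3*d) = d^2*(d + 3)*(d + 3)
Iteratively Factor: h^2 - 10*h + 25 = (h - 5)*(h - 5)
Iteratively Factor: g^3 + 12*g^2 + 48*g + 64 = (g + 4)*(g^2 + 8*g + 16) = (g + 4)^2*(g + 4)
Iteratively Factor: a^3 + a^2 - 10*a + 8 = (a - 1)*(a^2 + 2*a - 8) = (a - 1)*(a + 4)*(a - 2)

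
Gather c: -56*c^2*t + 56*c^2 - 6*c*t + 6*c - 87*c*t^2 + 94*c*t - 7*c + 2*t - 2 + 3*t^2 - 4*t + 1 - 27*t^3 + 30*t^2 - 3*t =c^2*(56 - 56*t) + c*(-87*t^2 + 88*t - 1) - 27*t^3 + 33*t^2 - 5*t - 1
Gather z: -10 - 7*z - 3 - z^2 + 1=-z^2 - 7*z - 12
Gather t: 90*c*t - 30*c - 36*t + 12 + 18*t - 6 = -30*c + t*(90*c - 18) + 6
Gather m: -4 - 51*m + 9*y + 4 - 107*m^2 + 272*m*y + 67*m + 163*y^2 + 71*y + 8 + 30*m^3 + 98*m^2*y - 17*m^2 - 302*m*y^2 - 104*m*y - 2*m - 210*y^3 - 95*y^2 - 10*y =30*m^3 + m^2*(98*y - 124) + m*(-302*y^2 + 168*y + 14) - 210*y^3 + 68*y^2 + 70*y + 8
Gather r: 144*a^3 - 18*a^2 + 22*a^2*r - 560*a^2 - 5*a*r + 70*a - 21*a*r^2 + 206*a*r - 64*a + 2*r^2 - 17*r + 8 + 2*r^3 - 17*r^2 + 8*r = 144*a^3 - 578*a^2 + 6*a + 2*r^3 + r^2*(-21*a - 15) + r*(22*a^2 + 201*a - 9) + 8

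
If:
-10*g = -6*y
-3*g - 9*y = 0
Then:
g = 0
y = 0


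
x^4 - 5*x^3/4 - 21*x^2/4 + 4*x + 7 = (x - 2)^2*(x + 1)*(x + 7/4)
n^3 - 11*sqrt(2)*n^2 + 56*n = n*(n - 7*sqrt(2))*(n - 4*sqrt(2))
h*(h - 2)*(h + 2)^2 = h^4 + 2*h^3 - 4*h^2 - 8*h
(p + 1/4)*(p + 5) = p^2 + 21*p/4 + 5/4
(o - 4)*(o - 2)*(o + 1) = o^3 - 5*o^2 + 2*o + 8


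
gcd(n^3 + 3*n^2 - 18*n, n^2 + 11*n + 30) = n + 6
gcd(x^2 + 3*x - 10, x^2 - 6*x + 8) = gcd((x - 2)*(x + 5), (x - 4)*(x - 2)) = x - 2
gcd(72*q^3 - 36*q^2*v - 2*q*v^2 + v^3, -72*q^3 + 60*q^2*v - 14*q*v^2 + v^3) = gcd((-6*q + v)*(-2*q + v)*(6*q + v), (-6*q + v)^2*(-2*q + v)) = 12*q^2 - 8*q*v + v^2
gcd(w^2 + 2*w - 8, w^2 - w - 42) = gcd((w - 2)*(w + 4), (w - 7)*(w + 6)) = 1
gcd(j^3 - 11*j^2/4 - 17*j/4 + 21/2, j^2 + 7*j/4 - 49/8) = j - 7/4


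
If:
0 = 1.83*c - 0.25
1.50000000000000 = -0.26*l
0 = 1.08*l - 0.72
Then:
No Solution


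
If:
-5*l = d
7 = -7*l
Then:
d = 5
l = -1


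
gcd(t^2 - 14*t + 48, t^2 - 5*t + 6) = 1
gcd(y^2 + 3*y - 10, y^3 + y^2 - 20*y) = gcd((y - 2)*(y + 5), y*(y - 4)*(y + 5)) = y + 5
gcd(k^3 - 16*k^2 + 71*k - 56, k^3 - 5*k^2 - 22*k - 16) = k - 8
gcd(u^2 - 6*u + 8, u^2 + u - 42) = 1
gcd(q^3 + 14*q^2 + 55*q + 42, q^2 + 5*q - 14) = q + 7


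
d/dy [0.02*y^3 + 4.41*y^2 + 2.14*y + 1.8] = 0.06*y^2 + 8.82*y + 2.14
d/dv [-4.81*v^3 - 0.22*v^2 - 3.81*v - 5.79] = -14.43*v^2 - 0.44*v - 3.81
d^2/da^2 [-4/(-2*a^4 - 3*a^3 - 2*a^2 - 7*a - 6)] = 8*(-(12*a^2 + 9*a + 2)*(2*a^4 + 3*a^3 + 2*a^2 + 7*a + 6) + (8*a^3 + 9*a^2 + 4*a + 7)^2)/(2*a^4 + 3*a^3 + 2*a^2 + 7*a + 6)^3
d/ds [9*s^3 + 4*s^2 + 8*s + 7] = 27*s^2 + 8*s + 8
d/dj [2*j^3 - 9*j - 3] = 6*j^2 - 9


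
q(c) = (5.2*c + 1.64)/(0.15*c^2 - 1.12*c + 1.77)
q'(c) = (1.12 - 0.3*c)*(5.2*c + 1.64)/(0.15*c^2 - 1.12*c + 1.77)^2 + 5.2/(0.15*c^2 - 1.12*c + 1.77)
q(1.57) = 25.71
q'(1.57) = 57.39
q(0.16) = 1.55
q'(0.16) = 4.30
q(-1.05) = -1.23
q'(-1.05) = 1.11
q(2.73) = -93.34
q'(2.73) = 134.94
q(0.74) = 5.36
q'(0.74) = 9.79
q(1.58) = 26.29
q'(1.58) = 59.18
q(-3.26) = -2.18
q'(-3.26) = 0.09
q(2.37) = -333.55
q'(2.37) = 3134.39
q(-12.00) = -1.65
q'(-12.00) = -0.07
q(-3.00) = -2.15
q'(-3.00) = 0.13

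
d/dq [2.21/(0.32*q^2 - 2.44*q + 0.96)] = (5.3924 - 1.4144*q)/(0.32*q^2 - 2.44*q + 0.96)^2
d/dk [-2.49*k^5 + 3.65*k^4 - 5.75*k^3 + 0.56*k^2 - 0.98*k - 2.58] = -12.45*k^4 + 14.6*k^3 - 17.25*k^2 + 1.12*k - 0.98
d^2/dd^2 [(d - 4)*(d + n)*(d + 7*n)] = 6*d + 16*n - 8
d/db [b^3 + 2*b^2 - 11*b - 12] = 3*b^2 + 4*b - 11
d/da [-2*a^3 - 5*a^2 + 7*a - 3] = -6*a^2 - 10*a + 7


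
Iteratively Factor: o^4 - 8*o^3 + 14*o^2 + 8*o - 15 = (o - 1)*(o^3 - 7*o^2 + 7*o + 15) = (o - 5)*(o - 1)*(o^2 - 2*o - 3) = (o - 5)*(o - 1)*(o + 1)*(o - 3)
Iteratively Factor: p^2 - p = (p - 1)*(p)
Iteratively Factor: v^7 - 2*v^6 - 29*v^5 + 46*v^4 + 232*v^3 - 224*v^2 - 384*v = (v - 2)*(v^6 - 29*v^4 - 12*v^3 + 208*v^2 + 192*v) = (v - 2)*(v + 1)*(v^5 - v^4 - 28*v^3 + 16*v^2 + 192*v) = (v - 2)*(v + 1)*(v + 4)*(v^4 - 5*v^3 - 8*v^2 + 48*v) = v*(v - 2)*(v + 1)*(v + 4)*(v^3 - 5*v^2 - 8*v + 48) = v*(v - 4)*(v - 2)*(v + 1)*(v + 4)*(v^2 - v - 12) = v*(v - 4)^2*(v - 2)*(v + 1)*(v + 4)*(v + 3)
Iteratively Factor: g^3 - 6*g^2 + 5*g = (g - 1)*(g^2 - 5*g) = (g - 5)*(g - 1)*(g)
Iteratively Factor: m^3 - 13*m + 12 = (m - 3)*(m^2 + 3*m - 4) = (m - 3)*(m - 1)*(m + 4)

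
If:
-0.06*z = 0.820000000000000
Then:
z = -13.67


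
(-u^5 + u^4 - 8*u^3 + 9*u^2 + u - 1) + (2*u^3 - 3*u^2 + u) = -u^5 + u^4 - 6*u^3 + 6*u^2 + 2*u - 1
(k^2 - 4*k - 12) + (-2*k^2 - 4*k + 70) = -k^2 - 8*k + 58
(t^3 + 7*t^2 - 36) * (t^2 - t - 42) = t^5 + 6*t^4 - 49*t^3 - 330*t^2 + 36*t + 1512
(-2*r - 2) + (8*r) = 6*r - 2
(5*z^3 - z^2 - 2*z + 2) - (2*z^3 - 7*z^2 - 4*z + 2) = 3*z^3 + 6*z^2 + 2*z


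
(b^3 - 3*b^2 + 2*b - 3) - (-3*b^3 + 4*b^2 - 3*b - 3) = 4*b^3 - 7*b^2 + 5*b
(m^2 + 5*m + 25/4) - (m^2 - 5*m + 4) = 10*m + 9/4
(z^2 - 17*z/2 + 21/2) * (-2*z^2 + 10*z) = -2*z^4 + 27*z^3 - 106*z^2 + 105*z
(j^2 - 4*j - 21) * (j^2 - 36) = j^4 - 4*j^3 - 57*j^2 + 144*j + 756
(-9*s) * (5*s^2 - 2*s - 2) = -45*s^3 + 18*s^2 + 18*s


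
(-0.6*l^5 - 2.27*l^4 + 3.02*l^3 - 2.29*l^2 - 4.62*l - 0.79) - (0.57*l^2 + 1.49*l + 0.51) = -0.6*l^5 - 2.27*l^4 + 3.02*l^3 - 2.86*l^2 - 6.11*l - 1.3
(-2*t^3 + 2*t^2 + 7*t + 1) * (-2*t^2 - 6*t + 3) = 4*t^5 + 8*t^4 - 32*t^3 - 38*t^2 + 15*t + 3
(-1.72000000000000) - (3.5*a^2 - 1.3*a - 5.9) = -3.5*a^2 + 1.3*a + 4.18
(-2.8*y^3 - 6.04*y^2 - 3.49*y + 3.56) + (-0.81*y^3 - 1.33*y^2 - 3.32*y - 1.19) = -3.61*y^3 - 7.37*y^2 - 6.81*y + 2.37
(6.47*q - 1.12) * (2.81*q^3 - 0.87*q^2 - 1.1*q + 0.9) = 18.1807*q^4 - 8.7761*q^3 - 6.1426*q^2 + 7.055*q - 1.008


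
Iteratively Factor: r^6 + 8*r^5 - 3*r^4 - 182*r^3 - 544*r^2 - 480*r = (r - 5)*(r^5 + 13*r^4 + 62*r^3 + 128*r^2 + 96*r) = (r - 5)*(r + 3)*(r^4 + 10*r^3 + 32*r^2 + 32*r) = (r - 5)*(r + 3)*(r + 4)*(r^3 + 6*r^2 + 8*r) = (r - 5)*(r + 3)*(r + 4)^2*(r^2 + 2*r) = r*(r - 5)*(r + 3)*(r + 4)^2*(r + 2)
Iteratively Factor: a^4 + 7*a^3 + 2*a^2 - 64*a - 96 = (a + 4)*(a^3 + 3*a^2 - 10*a - 24) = (a - 3)*(a + 4)*(a^2 + 6*a + 8) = (a - 3)*(a + 2)*(a + 4)*(a + 4)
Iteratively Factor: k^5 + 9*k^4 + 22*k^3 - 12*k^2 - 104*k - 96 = (k + 2)*(k^4 + 7*k^3 + 8*k^2 - 28*k - 48) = (k + 2)*(k + 3)*(k^3 + 4*k^2 - 4*k - 16) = (k - 2)*(k + 2)*(k + 3)*(k^2 + 6*k + 8) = (k - 2)*(k + 2)^2*(k + 3)*(k + 4)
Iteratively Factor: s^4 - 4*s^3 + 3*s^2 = (s - 1)*(s^3 - 3*s^2) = (s - 3)*(s - 1)*(s^2) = s*(s - 3)*(s - 1)*(s)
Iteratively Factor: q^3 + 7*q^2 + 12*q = (q)*(q^2 + 7*q + 12) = q*(q + 4)*(q + 3)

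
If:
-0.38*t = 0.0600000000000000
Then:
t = -0.16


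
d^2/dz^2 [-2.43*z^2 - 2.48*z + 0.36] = -4.86000000000000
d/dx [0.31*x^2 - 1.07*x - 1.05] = 0.62*x - 1.07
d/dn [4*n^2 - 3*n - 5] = 8*n - 3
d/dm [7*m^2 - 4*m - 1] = 14*m - 4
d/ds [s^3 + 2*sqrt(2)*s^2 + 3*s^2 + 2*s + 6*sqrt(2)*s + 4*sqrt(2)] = 3*s^2 + 4*sqrt(2)*s + 6*s + 2 + 6*sqrt(2)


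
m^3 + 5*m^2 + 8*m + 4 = (m + 1)*(m + 2)^2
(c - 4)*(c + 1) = c^2 - 3*c - 4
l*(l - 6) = l^2 - 6*l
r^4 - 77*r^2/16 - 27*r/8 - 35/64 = (r - 5/2)*(r + 1/4)*(r + 1/2)*(r + 7/4)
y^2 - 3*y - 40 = (y - 8)*(y + 5)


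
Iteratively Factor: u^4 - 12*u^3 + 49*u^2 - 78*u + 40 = (u - 5)*(u^3 - 7*u^2 + 14*u - 8) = (u - 5)*(u - 4)*(u^2 - 3*u + 2) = (u - 5)*(u - 4)*(u - 2)*(u - 1)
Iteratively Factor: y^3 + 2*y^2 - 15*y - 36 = (y + 3)*(y^2 - y - 12) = (y - 4)*(y + 3)*(y + 3)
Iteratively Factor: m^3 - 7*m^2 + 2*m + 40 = (m + 2)*(m^2 - 9*m + 20) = (m - 5)*(m + 2)*(m - 4)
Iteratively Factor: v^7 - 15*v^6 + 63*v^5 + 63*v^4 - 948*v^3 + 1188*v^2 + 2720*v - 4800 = (v - 4)*(v^6 - 11*v^5 + 19*v^4 + 139*v^3 - 392*v^2 - 380*v + 1200) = (v - 4)*(v + 2)*(v^5 - 13*v^4 + 45*v^3 + 49*v^2 - 490*v + 600) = (v - 4)^2*(v + 2)*(v^4 - 9*v^3 + 9*v^2 + 85*v - 150) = (v - 5)*(v - 4)^2*(v + 2)*(v^3 - 4*v^2 - 11*v + 30) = (v - 5)*(v - 4)^2*(v + 2)*(v + 3)*(v^2 - 7*v + 10) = (v - 5)*(v - 4)^2*(v - 2)*(v + 2)*(v + 3)*(v - 5)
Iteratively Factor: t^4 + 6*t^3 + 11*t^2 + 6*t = (t + 1)*(t^3 + 5*t^2 + 6*t) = t*(t + 1)*(t^2 + 5*t + 6) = t*(t + 1)*(t + 2)*(t + 3)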